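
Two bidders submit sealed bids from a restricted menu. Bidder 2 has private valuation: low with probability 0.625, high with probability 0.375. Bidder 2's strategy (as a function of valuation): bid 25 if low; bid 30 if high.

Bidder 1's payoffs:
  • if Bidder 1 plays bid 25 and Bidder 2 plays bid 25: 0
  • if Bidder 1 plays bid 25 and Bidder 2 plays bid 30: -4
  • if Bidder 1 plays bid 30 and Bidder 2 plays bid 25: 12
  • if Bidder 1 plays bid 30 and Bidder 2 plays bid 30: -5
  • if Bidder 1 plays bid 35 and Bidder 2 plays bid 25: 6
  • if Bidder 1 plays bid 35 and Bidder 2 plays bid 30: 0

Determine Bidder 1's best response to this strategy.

bid 30

E[bid 25] = 0.625·(0) + 0.375·(-4) = -1.5
E[bid 30] = 0.625·(12) + 0.375·(-5) = 5.625
E[bid 35] = 0.625·(6) + 0.375·(0) = 3.75
Best response: bid 30 (5.625 is the largest).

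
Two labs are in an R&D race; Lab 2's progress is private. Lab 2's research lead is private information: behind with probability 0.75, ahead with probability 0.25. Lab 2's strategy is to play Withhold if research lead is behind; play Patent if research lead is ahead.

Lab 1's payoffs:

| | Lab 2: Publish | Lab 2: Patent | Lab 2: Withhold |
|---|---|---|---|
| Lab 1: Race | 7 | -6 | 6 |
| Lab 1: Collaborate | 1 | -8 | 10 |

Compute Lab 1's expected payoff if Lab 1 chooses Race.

E[Race] = 0.75·6 + 0.25·(-6) = 4.5 + (-1.5) = 3

3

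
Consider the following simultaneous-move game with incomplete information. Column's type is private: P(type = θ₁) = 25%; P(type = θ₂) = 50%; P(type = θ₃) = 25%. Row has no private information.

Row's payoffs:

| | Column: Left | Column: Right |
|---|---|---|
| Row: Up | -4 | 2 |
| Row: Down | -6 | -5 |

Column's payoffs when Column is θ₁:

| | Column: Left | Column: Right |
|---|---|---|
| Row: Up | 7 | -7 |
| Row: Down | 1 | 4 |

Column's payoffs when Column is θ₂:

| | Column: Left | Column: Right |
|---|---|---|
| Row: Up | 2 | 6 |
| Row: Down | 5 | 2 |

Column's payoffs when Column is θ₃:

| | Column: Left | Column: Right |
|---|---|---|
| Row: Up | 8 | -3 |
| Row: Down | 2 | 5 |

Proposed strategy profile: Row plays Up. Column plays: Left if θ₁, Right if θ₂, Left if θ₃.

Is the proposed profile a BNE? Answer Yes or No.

A profile is a BNE iff every type of every player is best-responding given beliefs about the other side.
Row plays Up: E[Up] = 0.25·(-4) + 0.5·(2) + 0.25·(-4) = -1; E[Down] = -5.5. Best-responding. ✓
Column (type θ₁), facing Up: Left gives 7, Right gives -7. Proposed Left is best. ✓
Column (type θ₂), facing Up: Left gives 2, Right gives 6. Proposed Right is best. ✓
Column (type θ₃), facing Up: Left gives 8, Right gives -3. Proposed Left is best. ✓

Yes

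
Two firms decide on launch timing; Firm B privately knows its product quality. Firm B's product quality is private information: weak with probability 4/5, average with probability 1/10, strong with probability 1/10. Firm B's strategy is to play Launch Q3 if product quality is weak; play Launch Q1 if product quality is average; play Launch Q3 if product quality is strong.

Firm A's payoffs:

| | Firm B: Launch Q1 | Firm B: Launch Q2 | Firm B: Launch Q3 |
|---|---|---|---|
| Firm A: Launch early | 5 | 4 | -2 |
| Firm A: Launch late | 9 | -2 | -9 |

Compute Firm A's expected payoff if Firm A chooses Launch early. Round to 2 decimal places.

Take the expectation over Firm B's product quality, weighting each type's action by its prior probability.
E[Launch early] = 4/5·(-2) + 1/10·5 + 1/10·(-2) = (-8/5) + 1/2 + (-1/5) = -13/10

-1.30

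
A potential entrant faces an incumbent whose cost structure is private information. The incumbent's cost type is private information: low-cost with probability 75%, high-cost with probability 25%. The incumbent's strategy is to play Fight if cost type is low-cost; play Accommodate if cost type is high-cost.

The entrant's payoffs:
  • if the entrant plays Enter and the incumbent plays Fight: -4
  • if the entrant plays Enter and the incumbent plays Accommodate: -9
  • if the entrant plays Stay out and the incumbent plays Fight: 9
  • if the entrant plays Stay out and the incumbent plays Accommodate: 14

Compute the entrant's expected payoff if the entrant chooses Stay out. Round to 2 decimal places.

10.25

E[Stay out] = 0.75·9 + 0.25·14 = 6.75 + 3.5 = 10.25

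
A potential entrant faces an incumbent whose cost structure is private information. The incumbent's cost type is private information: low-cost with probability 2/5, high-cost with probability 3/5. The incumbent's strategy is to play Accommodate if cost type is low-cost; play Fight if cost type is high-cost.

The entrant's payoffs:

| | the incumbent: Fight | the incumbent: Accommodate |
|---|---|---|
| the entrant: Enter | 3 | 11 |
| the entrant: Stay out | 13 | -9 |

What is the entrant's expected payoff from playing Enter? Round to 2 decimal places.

6.20

E[Enter] = 2/5·11 + 3/5·3 = 22/5 + 9/5 = 31/5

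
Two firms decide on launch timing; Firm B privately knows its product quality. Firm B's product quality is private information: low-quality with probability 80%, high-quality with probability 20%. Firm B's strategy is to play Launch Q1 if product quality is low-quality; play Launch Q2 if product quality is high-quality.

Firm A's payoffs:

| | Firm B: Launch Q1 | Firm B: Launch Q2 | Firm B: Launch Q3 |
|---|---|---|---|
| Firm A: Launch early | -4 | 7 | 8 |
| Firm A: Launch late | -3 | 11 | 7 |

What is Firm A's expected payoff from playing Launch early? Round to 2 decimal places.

-1.80

E[Launch early] = 0.8·(-4) + 0.2·7 = (-3.2) + 1.4 = -1.8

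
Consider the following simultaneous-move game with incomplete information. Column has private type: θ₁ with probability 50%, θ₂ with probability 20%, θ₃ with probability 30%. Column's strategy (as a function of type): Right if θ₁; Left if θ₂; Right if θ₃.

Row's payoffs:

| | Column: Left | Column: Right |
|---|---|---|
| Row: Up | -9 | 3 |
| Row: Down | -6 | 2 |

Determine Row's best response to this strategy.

E[Up] = 0.5·(3) + 0.2·(-9) + 0.3·(3) = 0.6
E[Down] = 0.5·(2) + 0.2·(-6) + 0.3·(2) = 0.4
Best response: Up (0.6 is the largest).

Up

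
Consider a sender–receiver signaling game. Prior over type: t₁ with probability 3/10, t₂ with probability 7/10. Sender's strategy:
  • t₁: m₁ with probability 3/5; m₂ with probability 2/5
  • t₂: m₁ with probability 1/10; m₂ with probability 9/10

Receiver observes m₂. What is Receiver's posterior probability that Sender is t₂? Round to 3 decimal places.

P(m₂) = (3/10)·(2/5) + (7/10)·(9/10) = 3/4
P(t₂ | m₂) = ((7/10)·(9/10)) / (3/4) = (63/100) / (3/4) = 21/25

0.840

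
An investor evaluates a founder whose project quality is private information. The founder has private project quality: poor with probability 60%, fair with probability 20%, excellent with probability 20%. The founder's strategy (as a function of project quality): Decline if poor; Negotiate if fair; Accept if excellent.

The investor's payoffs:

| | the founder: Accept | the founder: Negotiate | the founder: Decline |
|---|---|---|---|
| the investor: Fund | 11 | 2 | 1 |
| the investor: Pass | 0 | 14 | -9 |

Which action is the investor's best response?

Compute the investor's expected payoff for each action, taking the expectation over the founder's type.
E[Fund] = 0.6·(1) + 0.2·(2) + 0.2·(11) = 3.2
E[Pass] = 0.6·(-9) + 0.2·(14) + 0.2·(0) = -2.6
Best response: Fund (3.2 is the largest).

Fund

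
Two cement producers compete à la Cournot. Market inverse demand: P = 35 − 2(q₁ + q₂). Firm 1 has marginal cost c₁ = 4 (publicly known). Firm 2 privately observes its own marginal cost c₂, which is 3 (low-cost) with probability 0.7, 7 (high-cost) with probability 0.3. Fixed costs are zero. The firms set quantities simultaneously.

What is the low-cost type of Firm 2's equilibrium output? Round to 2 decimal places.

Firm 2 with cost c maximizes (35 − 2(q₁+q₂) − c)·q₂, giving q₂(c) = (35 − c − 2q₁)/4.
E[c₂] = 0.7·3 + 0.3·7 = 4.2
Firm 1's FOC against E[q₂] yields q₁ = (35 − 2·4 + E[c₂])/6 = (35 − 8 + 4.2)/6 = 5.2.
q₂(low-cost) = (35 − 3 − 2·5.2)/4 = 5.4.

5.40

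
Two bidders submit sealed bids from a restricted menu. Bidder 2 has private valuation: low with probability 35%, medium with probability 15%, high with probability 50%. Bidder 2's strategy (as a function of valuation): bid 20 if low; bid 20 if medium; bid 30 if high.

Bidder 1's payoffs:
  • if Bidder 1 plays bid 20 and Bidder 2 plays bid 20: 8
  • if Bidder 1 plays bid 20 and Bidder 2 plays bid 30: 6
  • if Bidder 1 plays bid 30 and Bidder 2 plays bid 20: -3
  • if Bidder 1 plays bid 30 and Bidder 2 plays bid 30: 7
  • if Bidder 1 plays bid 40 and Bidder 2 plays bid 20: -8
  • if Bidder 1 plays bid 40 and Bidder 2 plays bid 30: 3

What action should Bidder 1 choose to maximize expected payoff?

E[bid 20] = 0.35·(8) + 0.15·(8) + 0.5·(6) = 7
E[bid 30] = 0.35·(-3) + 0.15·(-3) + 0.5·(7) = 2
E[bid 40] = 0.35·(-8) + 0.15·(-8) + 0.5·(3) = -2.5
Best response: bid 20 (7 is the largest).

bid 20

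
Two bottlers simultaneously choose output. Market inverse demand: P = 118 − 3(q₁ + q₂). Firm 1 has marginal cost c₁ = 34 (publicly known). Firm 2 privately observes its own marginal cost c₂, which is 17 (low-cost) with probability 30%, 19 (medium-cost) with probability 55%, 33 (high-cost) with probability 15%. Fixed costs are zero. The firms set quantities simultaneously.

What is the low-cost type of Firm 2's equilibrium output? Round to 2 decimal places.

12.92

Firm 2 with cost c maximizes (118 − 3(q₁+q₂) − c)·q₂, giving q₂(c) = (118 − c − 3q₁)/6.
E[c₂] = 0.3·17 + 0.55·19 + 0.15·33 = 20.5
Firm 1's FOC against E[q₂] yields q₁ = (118 − 2·34 + E[c₂])/9 = (118 − 68 + 20.5)/9 = 7.83333.
q₂(low-cost) = (118 − 17 − 3·7.83333)/6 = 12.9167.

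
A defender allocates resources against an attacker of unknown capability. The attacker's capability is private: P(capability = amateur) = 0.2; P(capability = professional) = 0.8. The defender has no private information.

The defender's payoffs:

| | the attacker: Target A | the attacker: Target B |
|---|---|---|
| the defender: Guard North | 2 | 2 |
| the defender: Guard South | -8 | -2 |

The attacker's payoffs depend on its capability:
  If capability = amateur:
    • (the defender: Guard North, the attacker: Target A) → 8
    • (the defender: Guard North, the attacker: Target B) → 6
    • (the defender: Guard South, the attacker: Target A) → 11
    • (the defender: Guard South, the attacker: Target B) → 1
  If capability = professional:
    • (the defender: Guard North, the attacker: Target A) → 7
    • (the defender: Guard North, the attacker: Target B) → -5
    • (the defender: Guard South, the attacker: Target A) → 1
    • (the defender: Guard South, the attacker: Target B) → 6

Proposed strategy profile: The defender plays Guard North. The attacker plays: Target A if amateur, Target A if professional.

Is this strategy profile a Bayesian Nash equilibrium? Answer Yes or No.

The defender plays Guard North: E[Guard North] = 0.2·(2) + 0.8·(2) = 2; E[Guard South] = -8. Best-responding. ✓
The attacker (capability amateur), facing Guard North: Target A gives 8, Target B gives 6. Proposed Target A is best. ✓
The attacker (capability professional), facing Guard North: Target A gives 7, Target B gives -5. Proposed Target A is best. ✓

Yes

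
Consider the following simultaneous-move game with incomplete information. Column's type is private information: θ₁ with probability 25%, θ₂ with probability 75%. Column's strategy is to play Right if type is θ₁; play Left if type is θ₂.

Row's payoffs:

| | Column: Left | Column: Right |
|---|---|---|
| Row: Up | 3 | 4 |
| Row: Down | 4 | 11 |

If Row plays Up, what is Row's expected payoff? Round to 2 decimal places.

3.25

E[Up] = 0.25·4 + 0.75·3 = 1 + 2.25 = 3.25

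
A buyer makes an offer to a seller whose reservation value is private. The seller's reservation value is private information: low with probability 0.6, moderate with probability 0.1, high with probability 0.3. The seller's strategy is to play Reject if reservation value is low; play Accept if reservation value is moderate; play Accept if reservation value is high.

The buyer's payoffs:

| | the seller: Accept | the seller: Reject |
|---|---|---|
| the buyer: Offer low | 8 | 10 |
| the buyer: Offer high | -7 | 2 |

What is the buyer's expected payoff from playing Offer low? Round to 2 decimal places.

E[Offer low] = 0.6·10 + 0.1·8 + 0.3·8 = 6 + 0.8 + 2.4 = 9.2

9.20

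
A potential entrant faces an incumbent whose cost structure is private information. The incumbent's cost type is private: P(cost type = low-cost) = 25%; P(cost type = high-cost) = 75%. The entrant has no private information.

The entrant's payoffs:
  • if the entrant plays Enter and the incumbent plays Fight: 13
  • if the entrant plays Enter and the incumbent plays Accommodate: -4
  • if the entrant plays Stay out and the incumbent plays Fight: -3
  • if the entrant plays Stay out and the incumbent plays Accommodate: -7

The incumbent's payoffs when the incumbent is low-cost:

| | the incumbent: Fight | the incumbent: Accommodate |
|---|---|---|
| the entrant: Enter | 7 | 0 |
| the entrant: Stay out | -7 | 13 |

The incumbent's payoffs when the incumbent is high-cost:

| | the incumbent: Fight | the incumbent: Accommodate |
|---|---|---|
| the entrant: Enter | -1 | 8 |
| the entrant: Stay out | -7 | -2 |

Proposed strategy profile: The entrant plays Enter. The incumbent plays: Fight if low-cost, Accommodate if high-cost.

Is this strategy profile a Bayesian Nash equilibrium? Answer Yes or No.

Yes

A profile is a BNE iff every type of every player is best-responding given beliefs about the other side.
The entrant plays Enter: E[Enter] = 0.25·(13) + 0.75·(-4) = 0.25; E[Stay out] = -6. Best-responding. ✓
The incumbent (cost type low-cost), facing Enter: Fight gives 7, Accommodate gives 0. Proposed Fight is best. ✓
The incumbent (cost type high-cost), facing Enter: Fight gives -1, Accommodate gives 8. Proposed Accommodate is best. ✓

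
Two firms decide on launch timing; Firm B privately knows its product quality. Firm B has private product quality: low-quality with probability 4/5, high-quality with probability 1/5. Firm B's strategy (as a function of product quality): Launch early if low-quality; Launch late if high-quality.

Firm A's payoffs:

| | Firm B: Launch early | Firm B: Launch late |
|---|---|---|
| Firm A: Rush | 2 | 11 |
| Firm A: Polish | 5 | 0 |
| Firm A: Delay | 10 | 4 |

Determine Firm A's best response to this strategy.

E[Rush] = 4/5·(2) + 1/5·(11) = 19/5
E[Polish] = 4/5·(5) + 1/5·(0) = 4
E[Delay] = 4/5·(10) + 1/5·(4) = 44/5
Best response: Delay (44/5 is the largest).

Delay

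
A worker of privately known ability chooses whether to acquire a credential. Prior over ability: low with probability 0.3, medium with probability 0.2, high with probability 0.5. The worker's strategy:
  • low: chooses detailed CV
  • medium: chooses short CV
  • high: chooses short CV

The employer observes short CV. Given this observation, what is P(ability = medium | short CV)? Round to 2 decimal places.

0.29

P(short CV) = 0.3·0 + 0.2·1 + 0.5·1 = 0.7
P(medium | short CV) = (0.2·1) / 0.7 = 0.2 / 0.7 = 0.285714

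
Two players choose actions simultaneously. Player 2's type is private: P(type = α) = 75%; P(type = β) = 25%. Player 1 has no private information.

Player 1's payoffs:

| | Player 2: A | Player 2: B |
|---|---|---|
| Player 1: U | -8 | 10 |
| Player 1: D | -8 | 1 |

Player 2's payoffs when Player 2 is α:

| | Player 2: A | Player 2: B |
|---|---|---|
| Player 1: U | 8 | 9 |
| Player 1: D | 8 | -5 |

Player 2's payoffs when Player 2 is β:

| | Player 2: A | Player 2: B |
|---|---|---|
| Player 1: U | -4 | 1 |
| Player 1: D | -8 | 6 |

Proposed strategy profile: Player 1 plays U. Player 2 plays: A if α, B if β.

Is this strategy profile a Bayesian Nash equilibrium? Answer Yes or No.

No

Player 1 plays U: E[U] = 0.75·(-8) + 0.25·(10) = -3.5; E[D] = -5.75. Best-responding. ✓
Player 2 (type α), facing U: A gives 8, B gives 9. Proposed A is not best — profitable deviation exists. ✗
Player 2 (type β), facing U: A gives -4, B gives 1. Proposed B is best. ✓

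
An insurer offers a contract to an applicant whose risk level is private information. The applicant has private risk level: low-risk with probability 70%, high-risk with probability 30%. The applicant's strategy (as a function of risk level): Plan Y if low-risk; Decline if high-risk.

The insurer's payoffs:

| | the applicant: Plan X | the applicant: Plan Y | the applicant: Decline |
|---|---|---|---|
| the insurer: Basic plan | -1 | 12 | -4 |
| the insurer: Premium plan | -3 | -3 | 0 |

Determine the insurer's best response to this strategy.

E[Basic plan] = 0.7·(12) + 0.3·(-4) = 7.2
E[Premium plan] = 0.7·(-3) + 0.3·(0) = -2.1
Best response: Basic plan (7.2 is the largest).

Basic plan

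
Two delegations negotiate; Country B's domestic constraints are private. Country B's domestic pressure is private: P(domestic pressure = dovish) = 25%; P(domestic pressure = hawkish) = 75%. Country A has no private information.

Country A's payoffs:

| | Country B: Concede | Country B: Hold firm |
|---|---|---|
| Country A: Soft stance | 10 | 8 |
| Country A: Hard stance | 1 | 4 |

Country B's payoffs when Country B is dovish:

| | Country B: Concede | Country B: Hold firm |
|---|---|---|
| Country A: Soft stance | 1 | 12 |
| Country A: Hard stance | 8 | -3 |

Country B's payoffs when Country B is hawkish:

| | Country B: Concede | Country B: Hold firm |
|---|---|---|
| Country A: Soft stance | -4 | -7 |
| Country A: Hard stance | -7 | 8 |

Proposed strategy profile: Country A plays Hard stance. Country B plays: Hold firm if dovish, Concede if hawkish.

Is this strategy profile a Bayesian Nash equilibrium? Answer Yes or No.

Country A plays Hard stance: E[Hard stance] = 0.25·(4) + 0.75·(1) = 1.75; E[Soft stance] = 9.5. Not best-responding. ✗
Country B (domestic pressure dovish), facing Hard stance: Concede gives 8, Hold firm gives -3. Proposed Hold firm is not best — profitable deviation exists. ✗
Country B (domestic pressure hawkish), facing Hard stance: Concede gives -7, Hold firm gives 8. Proposed Concede is not best — profitable deviation exists. ✗

No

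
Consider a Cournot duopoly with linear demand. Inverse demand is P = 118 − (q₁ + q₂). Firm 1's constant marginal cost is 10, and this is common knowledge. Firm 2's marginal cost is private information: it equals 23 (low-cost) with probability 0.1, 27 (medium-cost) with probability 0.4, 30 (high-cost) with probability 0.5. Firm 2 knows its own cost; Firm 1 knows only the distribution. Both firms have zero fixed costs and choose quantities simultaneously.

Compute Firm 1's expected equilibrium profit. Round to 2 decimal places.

Firm 2 with cost c maximizes (118 − (q₁+q₂) − c)·q₂, giving q₂(c) = (118 − c − q₁)/2.
E[c₂] = 0.1·23 + 0.4·27 + 0.5·30 = 28.1
Firm 1's FOC against E[q₂] yields q₁ = (118 − 2·10 + E[c₂])/3 = (118 − 20 + 28.1)/3 = 42.0333.
E[P] = 118 − (q₁ + E[q₂]) = 52.0333; Firm 1's expected profit = (E[P] − 10)·q₁ = (52.0333 − 10)·42.0333 = 1766.8.

1766.80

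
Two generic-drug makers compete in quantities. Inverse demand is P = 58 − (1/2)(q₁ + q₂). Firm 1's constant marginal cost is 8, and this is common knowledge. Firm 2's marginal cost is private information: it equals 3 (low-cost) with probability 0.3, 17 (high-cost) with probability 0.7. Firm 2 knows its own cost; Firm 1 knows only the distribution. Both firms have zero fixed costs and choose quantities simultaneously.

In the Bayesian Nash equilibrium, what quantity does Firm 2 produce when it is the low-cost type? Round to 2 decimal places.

36.73

Type-c best response for Firm 2: q₂(c) = (58 − c) − q₁/2.
Firm 1 maximizes expected profit; its first-order condition is 58 − q₁ − (1/2)E[q₂] − 8 = 0.
Substituting E[q₂] and solving: E[c₂] = 12.8, so q₁ = (58 − 2·8 + 12.8)/(3/2) = 36.5333.
q₂(low-cost) = (58 − 3 − (1/2)·36.5333) = 36.7333.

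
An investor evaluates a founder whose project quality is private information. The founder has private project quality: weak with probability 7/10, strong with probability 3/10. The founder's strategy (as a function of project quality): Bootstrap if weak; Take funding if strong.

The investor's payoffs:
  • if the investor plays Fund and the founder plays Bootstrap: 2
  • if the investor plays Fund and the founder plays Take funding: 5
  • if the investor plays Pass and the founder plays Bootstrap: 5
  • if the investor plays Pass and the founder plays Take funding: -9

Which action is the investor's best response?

E[Fund] = 7/10·(2) + 3/10·(5) = 29/10
E[Pass] = 7/10·(5) + 3/10·(-9) = 4/5
Best response: Fund (29/10 is the largest).

Fund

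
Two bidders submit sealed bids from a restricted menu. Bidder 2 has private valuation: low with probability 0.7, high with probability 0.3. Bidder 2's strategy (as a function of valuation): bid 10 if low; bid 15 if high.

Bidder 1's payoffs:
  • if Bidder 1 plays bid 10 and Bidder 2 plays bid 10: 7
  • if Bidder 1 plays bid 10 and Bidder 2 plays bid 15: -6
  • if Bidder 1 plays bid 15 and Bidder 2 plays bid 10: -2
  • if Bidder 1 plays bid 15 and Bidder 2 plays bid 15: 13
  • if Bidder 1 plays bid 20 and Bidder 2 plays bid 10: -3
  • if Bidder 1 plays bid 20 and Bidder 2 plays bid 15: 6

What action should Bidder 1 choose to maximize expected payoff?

E[bid 10] = 0.7·(7) + 0.3·(-6) = 3.1
E[bid 15] = 0.7·(-2) + 0.3·(13) = 2.5
E[bid 20] = 0.7·(-3) + 0.3·(6) = -0.3
Best response: bid 10 (3.1 is the largest).

bid 10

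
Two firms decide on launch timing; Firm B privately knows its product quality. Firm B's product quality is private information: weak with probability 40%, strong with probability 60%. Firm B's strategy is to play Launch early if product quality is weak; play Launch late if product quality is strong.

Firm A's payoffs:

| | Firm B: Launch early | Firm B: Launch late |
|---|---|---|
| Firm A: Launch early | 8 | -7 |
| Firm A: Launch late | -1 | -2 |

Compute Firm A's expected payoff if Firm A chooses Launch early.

-1

E[Launch early] = 0.4·8 + 0.6·(-7) = 3.2 + (-4.2) = -1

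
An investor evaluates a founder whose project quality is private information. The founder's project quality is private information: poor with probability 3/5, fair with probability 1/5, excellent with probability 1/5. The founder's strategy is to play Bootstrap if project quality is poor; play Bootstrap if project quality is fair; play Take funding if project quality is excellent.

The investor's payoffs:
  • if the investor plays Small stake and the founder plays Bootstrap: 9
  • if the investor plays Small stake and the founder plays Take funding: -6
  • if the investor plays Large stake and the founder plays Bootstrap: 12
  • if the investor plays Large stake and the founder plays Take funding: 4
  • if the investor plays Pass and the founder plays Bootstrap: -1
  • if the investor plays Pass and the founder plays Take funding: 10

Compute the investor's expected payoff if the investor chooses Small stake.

6

Take the expectation over the founder's project quality, weighting each type's action by its prior probability.
E[Small stake] = 3/5·9 + 1/5·9 + 1/5·(-6) = 27/5 + 9/5 + (-6/5) = 6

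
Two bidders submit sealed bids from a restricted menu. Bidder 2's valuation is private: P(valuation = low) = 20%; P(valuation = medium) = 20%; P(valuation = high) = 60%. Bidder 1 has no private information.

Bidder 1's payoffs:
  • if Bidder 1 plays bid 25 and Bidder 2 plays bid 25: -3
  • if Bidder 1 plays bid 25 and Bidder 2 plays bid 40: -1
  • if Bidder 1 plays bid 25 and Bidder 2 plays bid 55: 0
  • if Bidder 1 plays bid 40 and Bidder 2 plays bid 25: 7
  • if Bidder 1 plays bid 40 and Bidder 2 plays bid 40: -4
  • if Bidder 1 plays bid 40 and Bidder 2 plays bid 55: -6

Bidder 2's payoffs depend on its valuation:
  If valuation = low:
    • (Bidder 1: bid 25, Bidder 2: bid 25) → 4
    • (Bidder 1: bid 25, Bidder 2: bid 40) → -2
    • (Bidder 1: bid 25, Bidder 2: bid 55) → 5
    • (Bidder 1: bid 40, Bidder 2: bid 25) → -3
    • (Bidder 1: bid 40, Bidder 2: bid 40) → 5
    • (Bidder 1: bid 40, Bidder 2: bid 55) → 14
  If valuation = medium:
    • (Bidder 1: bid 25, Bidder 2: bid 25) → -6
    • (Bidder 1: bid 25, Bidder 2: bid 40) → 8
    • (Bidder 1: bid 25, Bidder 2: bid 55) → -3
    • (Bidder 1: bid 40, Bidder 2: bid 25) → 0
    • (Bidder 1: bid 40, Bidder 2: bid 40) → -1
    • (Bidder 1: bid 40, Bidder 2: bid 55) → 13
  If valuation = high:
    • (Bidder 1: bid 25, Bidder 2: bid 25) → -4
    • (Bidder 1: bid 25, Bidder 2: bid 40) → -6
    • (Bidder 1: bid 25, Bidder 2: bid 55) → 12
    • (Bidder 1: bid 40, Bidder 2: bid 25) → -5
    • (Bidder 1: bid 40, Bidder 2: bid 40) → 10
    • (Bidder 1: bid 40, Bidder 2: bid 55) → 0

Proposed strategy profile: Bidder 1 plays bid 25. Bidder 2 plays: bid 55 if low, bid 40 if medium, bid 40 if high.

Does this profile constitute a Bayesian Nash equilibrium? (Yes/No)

No

Bidder 1 plays bid 25: E[bid 25] = 0.2·(0) + 0.2·(-1) + 0.6·(-1) = -0.8; E[bid 40] = -4.4. Best-responding. ✓
Bidder 2 (valuation low), facing bid 25: bid 25 gives 4, bid 40 gives -2, bid 55 gives 5. Proposed bid 55 is best. ✓
Bidder 2 (valuation medium), facing bid 25: bid 25 gives -6, bid 40 gives 8, bid 55 gives -3. Proposed bid 40 is best. ✓
Bidder 2 (valuation high), facing bid 25: bid 25 gives -4, bid 40 gives -6, bid 55 gives 12. Proposed bid 40 is not best — profitable deviation exists. ✗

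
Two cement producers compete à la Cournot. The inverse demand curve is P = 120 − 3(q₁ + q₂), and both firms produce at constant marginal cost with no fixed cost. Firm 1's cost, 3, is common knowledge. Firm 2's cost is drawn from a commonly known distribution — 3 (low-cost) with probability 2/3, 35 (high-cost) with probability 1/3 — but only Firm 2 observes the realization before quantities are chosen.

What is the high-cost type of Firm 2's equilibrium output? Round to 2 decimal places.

7.07

Type-c best response for Firm 2: q₂(c) = (120 − c)/6 − q₁/2.
Firm 1 maximizes expected profit; its first-order condition is 120 − 6q₁ − 3E[q₂] − 3 = 0.
Substituting E[q₂] and solving: E[c₂] = 13.6667, so q₁ = (120 − 2·3 + 13.6667)/9 = 14.1852.
q₂(high-cost) = (120 − 35 − 3·14.1852)/6 = 7.07407.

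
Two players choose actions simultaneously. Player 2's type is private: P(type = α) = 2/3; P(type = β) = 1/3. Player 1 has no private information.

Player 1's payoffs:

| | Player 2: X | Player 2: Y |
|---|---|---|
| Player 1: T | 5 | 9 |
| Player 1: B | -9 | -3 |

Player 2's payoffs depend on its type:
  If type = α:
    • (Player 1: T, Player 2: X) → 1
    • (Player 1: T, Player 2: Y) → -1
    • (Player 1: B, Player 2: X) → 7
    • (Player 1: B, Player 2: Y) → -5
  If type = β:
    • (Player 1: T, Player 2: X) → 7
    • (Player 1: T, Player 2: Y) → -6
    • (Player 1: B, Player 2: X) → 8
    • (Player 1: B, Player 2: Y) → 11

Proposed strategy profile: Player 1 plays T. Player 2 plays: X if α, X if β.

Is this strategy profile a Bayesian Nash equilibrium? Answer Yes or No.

Yes

Player 1 plays T: E[T] = 2/3·(5) + 1/3·(5) = 5; E[B] = -9. Best-responding. ✓
Player 2 (type α), facing T: X gives 1, Y gives -1. Proposed X is best. ✓
Player 2 (type β), facing T: X gives 7, Y gives -6. Proposed X is best. ✓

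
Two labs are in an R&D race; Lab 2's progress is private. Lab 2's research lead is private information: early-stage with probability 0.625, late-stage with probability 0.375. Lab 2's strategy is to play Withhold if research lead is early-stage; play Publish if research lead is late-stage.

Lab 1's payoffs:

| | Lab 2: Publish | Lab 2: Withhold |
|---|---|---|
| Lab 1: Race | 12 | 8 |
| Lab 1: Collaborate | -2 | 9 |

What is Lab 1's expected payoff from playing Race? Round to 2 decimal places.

E[Race] = 0.625·8 + 0.375·12 = 5 + 4.5 = 9.5

9.50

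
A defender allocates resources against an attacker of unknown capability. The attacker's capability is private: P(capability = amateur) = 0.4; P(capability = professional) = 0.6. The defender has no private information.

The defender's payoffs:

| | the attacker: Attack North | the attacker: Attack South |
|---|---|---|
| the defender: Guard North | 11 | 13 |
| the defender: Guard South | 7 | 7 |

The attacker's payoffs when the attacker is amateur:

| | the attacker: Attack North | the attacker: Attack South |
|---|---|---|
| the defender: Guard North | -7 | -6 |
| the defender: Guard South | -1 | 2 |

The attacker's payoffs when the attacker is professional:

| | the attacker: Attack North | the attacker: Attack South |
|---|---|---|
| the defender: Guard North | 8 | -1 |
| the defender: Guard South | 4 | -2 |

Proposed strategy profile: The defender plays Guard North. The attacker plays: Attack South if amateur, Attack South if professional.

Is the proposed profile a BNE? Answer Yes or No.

The defender plays Guard North: E[Guard North] = 0.4·(13) + 0.6·(13) = 13; E[Guard South] = 7. Best-responding. ✓
The attacker (capability amateur), facing Guard North: Attack North gives -7, Attack South gives -6. Proposed Attack South is best. ✓
The attacker (capability professional), facing Guard North: Attack North gives 8, Attack South gives -1. Proposed Attack South is not best — profitable deviation exists. ✗

No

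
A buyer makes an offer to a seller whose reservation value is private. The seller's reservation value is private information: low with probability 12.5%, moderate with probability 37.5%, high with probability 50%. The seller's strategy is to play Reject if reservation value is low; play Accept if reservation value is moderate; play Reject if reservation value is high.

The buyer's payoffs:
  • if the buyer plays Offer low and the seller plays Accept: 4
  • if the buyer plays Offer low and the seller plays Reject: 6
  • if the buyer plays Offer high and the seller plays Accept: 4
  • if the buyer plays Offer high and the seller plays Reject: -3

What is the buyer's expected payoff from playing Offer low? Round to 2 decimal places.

E[Offer low] = 0.125·6 + 0.375·4 + 0.5·6 = 0.75 + 1.5 + 3 = 5.25

5.25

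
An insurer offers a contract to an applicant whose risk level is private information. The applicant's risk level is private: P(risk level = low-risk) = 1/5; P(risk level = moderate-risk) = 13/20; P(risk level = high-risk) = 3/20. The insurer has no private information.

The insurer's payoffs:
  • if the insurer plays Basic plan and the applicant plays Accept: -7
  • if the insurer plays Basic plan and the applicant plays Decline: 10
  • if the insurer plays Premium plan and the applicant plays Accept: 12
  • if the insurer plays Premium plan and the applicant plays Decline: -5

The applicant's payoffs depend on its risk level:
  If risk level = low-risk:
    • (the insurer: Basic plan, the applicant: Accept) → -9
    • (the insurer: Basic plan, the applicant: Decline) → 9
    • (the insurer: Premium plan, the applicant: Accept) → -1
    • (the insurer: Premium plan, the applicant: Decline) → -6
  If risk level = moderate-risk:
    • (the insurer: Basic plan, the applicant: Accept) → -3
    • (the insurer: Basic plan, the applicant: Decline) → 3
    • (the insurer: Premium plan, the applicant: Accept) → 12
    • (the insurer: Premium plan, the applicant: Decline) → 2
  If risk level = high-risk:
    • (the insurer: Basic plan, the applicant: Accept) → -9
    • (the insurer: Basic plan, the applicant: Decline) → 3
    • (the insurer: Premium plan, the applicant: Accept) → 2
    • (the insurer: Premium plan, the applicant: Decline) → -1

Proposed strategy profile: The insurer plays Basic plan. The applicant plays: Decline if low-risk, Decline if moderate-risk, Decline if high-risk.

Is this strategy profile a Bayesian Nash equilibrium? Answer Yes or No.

Yes

The insurer plays Basic plan: E[Basic plan] = 1/5·(10) + 13/20·(10) + 3/20·(10) = 10; E[Premium plan] = -5. Best-responding. ✓
The applicant (risk level low-risk), facing Basic plan: Accept gives -9, Decline gives 9. Proposed Decline is best. ✓
The applicant (risk level moderate-risk), facing Basic plan: Accept gives -3, Decline gives 3. Proposed Decline is best. ✓
The applicant (risk level high-risk), facing Basic plan: Accept gives -9, Decline gives 3. Proposed Decline is best. ✓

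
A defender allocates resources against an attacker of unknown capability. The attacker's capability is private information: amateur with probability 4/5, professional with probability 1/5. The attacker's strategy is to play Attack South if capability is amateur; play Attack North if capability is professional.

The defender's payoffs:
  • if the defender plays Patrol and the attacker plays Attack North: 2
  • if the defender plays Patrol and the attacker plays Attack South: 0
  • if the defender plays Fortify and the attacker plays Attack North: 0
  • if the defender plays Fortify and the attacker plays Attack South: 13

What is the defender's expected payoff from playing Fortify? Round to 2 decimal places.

10.40

Take the expectation over the attacker's capability, weighting each type's action by its prior probability.
E[Fortify] = 4/5·13 + 1/5·0 = 52/5 + 0 = 52/5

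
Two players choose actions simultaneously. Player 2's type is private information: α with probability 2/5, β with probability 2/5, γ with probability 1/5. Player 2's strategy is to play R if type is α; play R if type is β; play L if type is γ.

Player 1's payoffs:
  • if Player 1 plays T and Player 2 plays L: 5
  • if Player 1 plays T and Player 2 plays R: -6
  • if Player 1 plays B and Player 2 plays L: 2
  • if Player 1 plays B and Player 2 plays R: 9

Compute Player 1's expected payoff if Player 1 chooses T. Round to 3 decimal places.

Take the expectation over Player 2's type, weighting each type's action by its prior probability.
E[T] = 2/5·(-6) + 2/5·(-6) + 1/5·5 = (-12/5) + (-12/5) + 1 = -19/5

-3.800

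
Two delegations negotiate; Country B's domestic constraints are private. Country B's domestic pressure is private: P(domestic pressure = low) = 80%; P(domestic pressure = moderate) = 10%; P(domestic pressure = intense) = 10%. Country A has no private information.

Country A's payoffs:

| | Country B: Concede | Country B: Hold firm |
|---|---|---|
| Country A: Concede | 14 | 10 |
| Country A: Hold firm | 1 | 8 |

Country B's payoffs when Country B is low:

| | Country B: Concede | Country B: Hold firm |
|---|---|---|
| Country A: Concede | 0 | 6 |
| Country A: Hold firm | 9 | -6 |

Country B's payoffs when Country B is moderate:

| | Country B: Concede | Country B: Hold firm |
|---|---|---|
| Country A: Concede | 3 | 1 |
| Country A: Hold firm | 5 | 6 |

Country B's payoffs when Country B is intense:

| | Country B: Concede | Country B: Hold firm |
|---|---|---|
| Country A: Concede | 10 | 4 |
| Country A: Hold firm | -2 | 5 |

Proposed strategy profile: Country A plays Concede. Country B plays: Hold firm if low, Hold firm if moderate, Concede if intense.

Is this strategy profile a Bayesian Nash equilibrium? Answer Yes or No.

No

Country A plays Concede: E[Concede] = 0.8·(10) + 0.1·(10) + 0.1·(14) = 10.4; E[Hold firm] = 7.3. Best-responding. ✓
Country B (domestic pressure low), facing Concede: Concede gives 0, Hold firm gives 6. Proposed Hold firm is best. ✓
Country B (domestic pressure moderate), facing Concede: Concede gives 3, Hold firm gives 1. Proposed Hold firm is not best — profitable deviation exists. ✗
Country B (domestic pressure intense), facing Concede: Concede gives 10, Hold firm gives 4. Proposed Concede is best. ✓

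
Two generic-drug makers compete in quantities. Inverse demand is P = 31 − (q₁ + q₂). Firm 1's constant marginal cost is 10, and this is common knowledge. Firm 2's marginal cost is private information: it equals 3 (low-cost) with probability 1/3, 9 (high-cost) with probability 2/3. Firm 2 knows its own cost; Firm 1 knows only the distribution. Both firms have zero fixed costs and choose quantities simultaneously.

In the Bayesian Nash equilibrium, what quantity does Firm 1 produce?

6

Type-c best response for Firm 2: q₂(c) = (31 − c)/2 − q₁/2.
Firm 1 maximizes expected profit; its first-order condition is 31 − 2q₁ − E[q₂] − 10 = 0.
Substituting E[q₂] and solving: E[c₂] = 7, so q₁ = (31 − 2·10 + 7)/3 = 6.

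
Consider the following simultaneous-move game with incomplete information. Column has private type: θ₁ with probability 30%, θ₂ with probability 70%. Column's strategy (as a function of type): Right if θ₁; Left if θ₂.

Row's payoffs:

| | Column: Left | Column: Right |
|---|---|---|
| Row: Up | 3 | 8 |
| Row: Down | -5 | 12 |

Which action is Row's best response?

Up

E[Up] = 0.3·(8) + 0.7·(3) = 4.5
E[Down] = 0.3·(12) + 0.7·(-5) = 0.1
Best response: Up (4.5 is the largest).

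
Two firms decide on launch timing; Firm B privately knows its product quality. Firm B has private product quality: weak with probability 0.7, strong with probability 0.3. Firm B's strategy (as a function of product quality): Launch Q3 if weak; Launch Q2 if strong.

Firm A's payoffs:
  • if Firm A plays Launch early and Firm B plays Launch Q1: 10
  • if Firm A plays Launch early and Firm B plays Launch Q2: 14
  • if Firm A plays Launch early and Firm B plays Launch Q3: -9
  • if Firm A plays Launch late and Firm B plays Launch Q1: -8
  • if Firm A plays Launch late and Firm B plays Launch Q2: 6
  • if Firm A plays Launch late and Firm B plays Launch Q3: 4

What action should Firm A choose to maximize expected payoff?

Launch late

E[Launch early] = 0.7·(-9) + 0.3·(14) = -2.1
E[Launch late] = 0.7·(4) + 0.3·(6) = 4.6
Best response: Launch late (4.6 is the largest).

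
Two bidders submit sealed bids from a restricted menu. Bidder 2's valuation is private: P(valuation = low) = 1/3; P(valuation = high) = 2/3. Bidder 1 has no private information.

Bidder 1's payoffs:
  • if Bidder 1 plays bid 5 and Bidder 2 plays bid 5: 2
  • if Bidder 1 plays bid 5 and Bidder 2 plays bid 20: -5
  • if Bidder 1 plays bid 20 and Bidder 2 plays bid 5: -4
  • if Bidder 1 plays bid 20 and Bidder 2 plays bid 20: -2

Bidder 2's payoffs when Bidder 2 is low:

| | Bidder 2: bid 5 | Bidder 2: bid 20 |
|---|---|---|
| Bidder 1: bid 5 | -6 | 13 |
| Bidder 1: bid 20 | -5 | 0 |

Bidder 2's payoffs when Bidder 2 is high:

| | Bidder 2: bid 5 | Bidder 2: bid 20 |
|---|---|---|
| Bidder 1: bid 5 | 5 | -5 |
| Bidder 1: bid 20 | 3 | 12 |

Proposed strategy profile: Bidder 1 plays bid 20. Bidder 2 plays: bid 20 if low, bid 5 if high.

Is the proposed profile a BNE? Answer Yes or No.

No

Bidder 1 plays bid 20: E[bid 20] = 1/3·(-2) + 2/3·(-4) = -10/3; E[bid 5] = -1/3. Not best-responding. ✗
Bidder 2 (valuation low), facing bid 20: bid 5 gives -5, bid 20 gives 0. Proposed bid 20 is best. ✓
Bidder 2 (valuation high), facing bid 20: bid 5 gives 3, bid 20 gives 12. Proposed bid 5 is not best — profitable deviation exists. ✗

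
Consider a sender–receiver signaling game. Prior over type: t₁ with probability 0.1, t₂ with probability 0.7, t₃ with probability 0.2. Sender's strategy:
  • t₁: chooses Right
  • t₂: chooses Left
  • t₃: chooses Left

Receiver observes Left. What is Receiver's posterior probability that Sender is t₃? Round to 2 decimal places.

P(Left) = 0.1·0 + 0.7·1 + 0.2·1 = 0.9
P(t₃ | Left) = (0.2·1) / 0.9 = 0.2 / 0.9 = 0.222222

0.22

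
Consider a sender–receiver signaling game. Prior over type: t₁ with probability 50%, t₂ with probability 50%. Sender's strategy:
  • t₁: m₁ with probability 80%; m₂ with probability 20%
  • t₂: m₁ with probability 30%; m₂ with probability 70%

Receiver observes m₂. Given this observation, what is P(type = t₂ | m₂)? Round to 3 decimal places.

0.778

Apply Bayes' rule using the sender's strategy as the likelihood.
P(m₂) = 0.5·0.2 + 0.5·0.7 = 0.45
P(t₂ | m₂) = (0.5·0.7) / 0.45 = 0.35 / 0.45 = 0.777778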